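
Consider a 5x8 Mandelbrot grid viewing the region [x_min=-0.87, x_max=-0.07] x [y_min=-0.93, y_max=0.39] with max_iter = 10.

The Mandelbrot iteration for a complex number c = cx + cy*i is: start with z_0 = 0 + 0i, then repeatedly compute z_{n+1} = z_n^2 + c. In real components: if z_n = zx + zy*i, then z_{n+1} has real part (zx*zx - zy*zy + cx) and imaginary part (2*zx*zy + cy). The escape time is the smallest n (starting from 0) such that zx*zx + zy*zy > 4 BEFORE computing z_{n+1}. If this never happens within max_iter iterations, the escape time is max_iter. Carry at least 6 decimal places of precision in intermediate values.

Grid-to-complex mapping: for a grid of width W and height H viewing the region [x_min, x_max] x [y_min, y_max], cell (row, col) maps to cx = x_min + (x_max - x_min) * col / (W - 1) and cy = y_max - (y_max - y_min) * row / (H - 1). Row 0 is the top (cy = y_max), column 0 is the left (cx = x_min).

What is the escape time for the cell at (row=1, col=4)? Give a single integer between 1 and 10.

z_0 = 0 + 0i, c = -0.0700 + 0.2014i
Iter 1: z = -0.0700 + 0.2014i, |z|^2 = 0.0455
Iter 2: z = -0.1057 + 0.1732i, |z|^2 = 0.0412
Iter 3: z = -0.0888 + 0.1648i, |z|^2 = 0.0351
Iter 4: z = -0.0893 + 0.1721i, |z|^2 = 0.0376
Iter 5: z = -0.0917 + 0.1707i, |z|^2 = 0.0375
Iter 6: z = -0.0907 + 0.1701i, |z|^2 = 0.0372
Iter 7: z = -0.0907 + 0.1706i, |z|^2 = 0.0373
Iter 8: z = -0.0909 + 0.1705i, |z|^2 = 0.0373
Iter 9: z = -0.0908 + 0.1704i, |z|^2 = 0.0373

Answer: 10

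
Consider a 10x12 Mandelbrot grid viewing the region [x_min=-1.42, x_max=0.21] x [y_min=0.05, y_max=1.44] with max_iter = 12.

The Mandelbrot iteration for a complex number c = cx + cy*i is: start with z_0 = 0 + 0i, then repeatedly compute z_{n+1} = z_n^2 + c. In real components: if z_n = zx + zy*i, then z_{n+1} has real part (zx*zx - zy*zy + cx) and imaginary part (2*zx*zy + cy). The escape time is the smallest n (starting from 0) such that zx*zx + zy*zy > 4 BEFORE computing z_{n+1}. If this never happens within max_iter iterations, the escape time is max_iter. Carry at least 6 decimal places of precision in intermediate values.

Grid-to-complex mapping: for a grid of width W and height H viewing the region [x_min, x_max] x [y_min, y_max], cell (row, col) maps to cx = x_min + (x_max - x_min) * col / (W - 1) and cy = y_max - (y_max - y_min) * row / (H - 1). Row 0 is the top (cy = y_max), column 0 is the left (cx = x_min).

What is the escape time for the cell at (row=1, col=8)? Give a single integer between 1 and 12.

Answer: 2

Derivation:
z_0 = 0 + 0i, c = 0.0289 + 1.3136i
Iter 1: z = 0.0289 + 1.3136i, |z|^2 = 1.7265
Iter 2: z = -1.6959 + 1.3895i, |z|^2 = 4.8069
Escaped at iteration 2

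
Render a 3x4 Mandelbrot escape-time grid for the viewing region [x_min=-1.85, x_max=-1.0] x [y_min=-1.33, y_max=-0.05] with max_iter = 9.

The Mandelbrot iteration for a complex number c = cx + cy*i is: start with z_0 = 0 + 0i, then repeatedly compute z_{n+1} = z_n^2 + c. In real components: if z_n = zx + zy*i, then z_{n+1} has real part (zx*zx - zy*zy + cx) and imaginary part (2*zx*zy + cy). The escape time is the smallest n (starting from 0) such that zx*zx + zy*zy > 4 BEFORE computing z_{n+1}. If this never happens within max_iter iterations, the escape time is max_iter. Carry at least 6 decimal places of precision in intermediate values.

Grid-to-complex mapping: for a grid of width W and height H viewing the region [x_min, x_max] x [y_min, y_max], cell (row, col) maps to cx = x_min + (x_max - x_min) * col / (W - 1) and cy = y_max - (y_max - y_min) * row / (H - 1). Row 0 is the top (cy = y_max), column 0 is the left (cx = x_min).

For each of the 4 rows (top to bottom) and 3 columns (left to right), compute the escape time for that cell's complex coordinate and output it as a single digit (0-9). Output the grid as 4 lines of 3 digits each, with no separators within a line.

Answer: 699
335
133
122

Derivation:
(row=0, col=0): c = -1.8500 + -0.0500i → escape time 6
(row=0, col=1): c = -1.4250 + -0.0500i → escape time 9
(row=0, col=2): c = -1.0000 + -0.0500i → escape time 9
(row=1, col=0): c = -1.8500 + -0.4767i → escape time 3
(row=1, col=1): c = -1.4250 + -0.4767i → escape time 3
(row=1, col=2): c = -1.0000 + -0.4767i → escape time 5
(row=2, col=0): c = -1.8500 + -0.9033i → escape time 1
(row=2, col=1): c = -1.4250 + -0.9033i → escape time 3
(row=2, col=2): c = -1.0000 + -0.9033i → escape time 3
(row=3, col=0): c = -1.8500 + -1.3300i → escape time 1
(row=3, col=1): c = -1.4250 + -1.3300i → escape time 2
(row=3, col=2): c = -1.0000 + -1.3300i → escape time 2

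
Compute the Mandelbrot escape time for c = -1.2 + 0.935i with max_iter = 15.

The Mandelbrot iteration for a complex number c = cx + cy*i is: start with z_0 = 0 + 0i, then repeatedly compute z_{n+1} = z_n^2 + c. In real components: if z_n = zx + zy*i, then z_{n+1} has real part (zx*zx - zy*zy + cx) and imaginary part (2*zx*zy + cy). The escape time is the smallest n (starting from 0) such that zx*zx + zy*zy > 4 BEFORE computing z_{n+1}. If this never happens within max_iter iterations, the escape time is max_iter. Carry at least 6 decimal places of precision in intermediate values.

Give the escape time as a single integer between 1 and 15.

Answer: 3

Derivation:
z_0 = 0 + 0i, c = -1.2000 + 0.9350i
Iter 1: z = -1.2000 + 0.9350i, |z|^2 = 2.3142
Iter 2: z = -0.6342 + -1.3090i, |z|^2 = 2.1157
Iter 3: z = -2.5112 + 2.5954i, |z|^2 = 13.0424
Escaped at iteration 3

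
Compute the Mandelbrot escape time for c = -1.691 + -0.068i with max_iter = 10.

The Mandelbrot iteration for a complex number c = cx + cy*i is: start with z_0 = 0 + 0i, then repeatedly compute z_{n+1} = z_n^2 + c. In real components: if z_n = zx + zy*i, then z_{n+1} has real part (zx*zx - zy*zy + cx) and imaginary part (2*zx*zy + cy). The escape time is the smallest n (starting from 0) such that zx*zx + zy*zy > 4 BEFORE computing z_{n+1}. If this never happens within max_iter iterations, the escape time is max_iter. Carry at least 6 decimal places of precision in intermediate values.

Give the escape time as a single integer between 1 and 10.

Answer: 6

Derivation:
z_0 = 0 + 0i, c = -1.6910 + -0.0680i
Iter 1: z = -1.6910 + -0.0680i, |z|^2 = 2.8641
Iter 2: z = 1.1639 + 0.1620i, |z|^2 = 1.3808
Iter 3: z = -0.3627 + 0.3090i, |z|^2 = 0.2270
Iter 4: z = -1.6550 + -0.2922i, |z|^2 = 2.8243
Iter 5: z = 0.9626 + 0.8990i, |z|^2 = 1.7348
Iter 6: z = -1.5727 + 1.6627i, |z|^2 = 5.2381
Escaped at iteration 6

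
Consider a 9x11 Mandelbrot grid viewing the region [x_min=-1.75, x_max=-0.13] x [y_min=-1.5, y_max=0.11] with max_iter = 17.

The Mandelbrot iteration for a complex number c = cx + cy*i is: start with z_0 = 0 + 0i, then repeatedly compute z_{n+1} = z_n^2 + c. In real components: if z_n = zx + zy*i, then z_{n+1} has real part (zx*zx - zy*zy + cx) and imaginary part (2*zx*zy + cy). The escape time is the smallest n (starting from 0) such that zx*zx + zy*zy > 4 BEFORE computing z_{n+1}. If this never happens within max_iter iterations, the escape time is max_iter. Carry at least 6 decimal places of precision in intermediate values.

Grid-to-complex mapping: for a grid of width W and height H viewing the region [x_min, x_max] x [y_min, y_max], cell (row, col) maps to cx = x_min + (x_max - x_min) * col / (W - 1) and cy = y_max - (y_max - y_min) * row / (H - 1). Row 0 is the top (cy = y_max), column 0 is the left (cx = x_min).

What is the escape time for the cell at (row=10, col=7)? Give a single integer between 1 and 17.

z_0 = 0 + 0i, c = -0.3325 + -1.5000i
Iter 1: z = -0.3325 + -1.5000i, |z|^2 = 2.3606
Iter 2: z = -2.4719 + -0.5025i, |z|^2 = 6.3630
Escaped at iteration 2

Answer: 2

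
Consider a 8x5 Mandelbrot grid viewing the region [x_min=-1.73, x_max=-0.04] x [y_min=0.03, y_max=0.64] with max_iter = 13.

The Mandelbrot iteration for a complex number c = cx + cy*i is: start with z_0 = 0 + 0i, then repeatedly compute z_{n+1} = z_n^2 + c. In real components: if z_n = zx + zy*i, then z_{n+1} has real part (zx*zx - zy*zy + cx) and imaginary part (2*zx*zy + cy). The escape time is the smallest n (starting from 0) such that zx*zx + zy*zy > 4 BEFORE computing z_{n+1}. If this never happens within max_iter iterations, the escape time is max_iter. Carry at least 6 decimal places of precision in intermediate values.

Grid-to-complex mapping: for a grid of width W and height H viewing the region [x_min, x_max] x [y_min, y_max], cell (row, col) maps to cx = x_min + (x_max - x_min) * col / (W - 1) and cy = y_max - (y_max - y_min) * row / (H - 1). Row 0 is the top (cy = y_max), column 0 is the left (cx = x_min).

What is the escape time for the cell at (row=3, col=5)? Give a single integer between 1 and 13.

z_0 = 0 + 0i, c = -0.5229 + 0.1825i
Iter 1: z = -0.5229 + 0.1825i, |z|^2 = 0.3067
Iter 2: z = -0.2828 + -0.0083i, |z|^2 = 0.0800
Iter 3: z = -0.4430 + 0.1872i, |z|^2 = 0.2313
Iter 4: z = -0.3617 + 0.0166i, |z|^2 = 0.1311
Iter 5: z = -0.3923 + 0.1705i, |z|^2 = 0.1830
Iter 6: z = -0.3980 + 0.0488i, |z|^2 = 0.1608
Iter 7: z = -0.3668 + 0.1437i, |z|^2 = 0.1552
Iter 8: z = -0.4089 + 0.0771i, |z|^2 = 0.1732
Iter 9: z = -0.3616 + 0.1195i, |z|^2 = 0.1450
Iter 10: z = -0.4064 + 0.0961i, |z|^2 = 0.1744
Iter 11: z = -0.3669 + 0.1044i, |z|^2 = 0.1455
Iter 12: z = -0.3991 + 0.1059i, |z|^2 = 0.1705

Answer: 13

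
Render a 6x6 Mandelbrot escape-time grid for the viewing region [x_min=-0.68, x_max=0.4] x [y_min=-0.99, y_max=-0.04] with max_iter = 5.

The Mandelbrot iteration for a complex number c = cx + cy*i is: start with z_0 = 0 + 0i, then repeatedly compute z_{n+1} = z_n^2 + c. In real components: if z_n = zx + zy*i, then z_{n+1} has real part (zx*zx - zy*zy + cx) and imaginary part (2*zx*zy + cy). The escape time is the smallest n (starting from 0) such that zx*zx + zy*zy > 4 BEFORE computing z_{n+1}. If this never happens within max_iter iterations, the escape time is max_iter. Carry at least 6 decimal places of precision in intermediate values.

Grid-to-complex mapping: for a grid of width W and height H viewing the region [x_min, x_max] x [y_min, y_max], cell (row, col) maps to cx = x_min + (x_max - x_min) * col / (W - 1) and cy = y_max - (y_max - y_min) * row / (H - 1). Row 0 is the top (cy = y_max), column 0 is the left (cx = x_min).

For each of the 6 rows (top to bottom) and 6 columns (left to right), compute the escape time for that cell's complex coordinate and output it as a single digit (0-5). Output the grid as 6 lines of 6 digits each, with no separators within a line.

(row=0, col=0): c = -0.6800 + -0.0400i → escape time 5
(row=0, col=1): c = -0.4640 + -0.0400i → escape time 5
(row=0, col=2): c = -0.2480 + -0.0400i → escape time 5
(row=0, col=3): c = -0.0320 + -0.0400i → escape time 5
(row=0, col=4): c = 0.1840 + -0.0400i → escape time 5
(row=0, col=5): c = 0.4000 + -0.0400i → escape time 5
(row=1, col=0): c = -0.6800 + -0.2300i → escape time 5
(row=1, col=1): c = -0.4640 + -0.2300i → escape time 5
(row=1, col=2): c = -0.2480 + -0.2300i → escape time 5
(row=1, col=3): c = -0.0320 + -0.2300i → escape time 5
(row=1, col=4): c = 0.1840 + -0.2300i → escape time 5
(row=1, col=5): c = 0.4000 + -0.2300i → escape time 5
(row=2, col=0): c = -0.6800 + -0.4200i → escape time 5
(row=2, col=1): c = -0.4640 + -0.4200i → escape time 5
(row=2, col=2): c = -0.2480 + -0.4200i → escape time 5
(row=2, col=3): c = -0.0320 + -0.4200i → escape time 5
(row=2, col=4): c = 0.1840 + -0.4200i → escape time 5
(row=2, col=5): c = 0.4000 + -0.4200i → escape time 5
(row=3, col=0): c = -0.6800 + -0.6100i → escape time 5
(row=3, col=1): c = -0.4640 + -0.6100i → escape time 5
(row=3, col=2): c = -0.2480 + -0.6100i → escape time 5
(row=3, col=3): c = -0.0320 + -0.6100i → escape time 5
(row=3, col=4): c = 0.1840 + -0.6100i → escape time 5
(row=3, col=5): c = 0.4000 + -0.6100i → escape time 5
(row=4, col=0): c = -0.6800 + -0.8000i → escape time 4
(row=4, col=1): c = -0.4640 + -0.8000i → escape time 5
(row=4, col=2): c = -0.2480 + -0.8000i → escape time 5
(row=4, col=3): c = -0.0320 + -0.8000i → escape time 5
(row=4, col=4): c = 0.1840 + -0.8000i → escape time 5
(row=4, col=5): c = 0.4000 + -0.8000i → escape time 4
(row=5, col=0): c = -0.6800 + -0.9900i → escape time 4
(row=5, col=1): c = -0.4640 + -0.9900i → escape time 4
(row=5, col=2): c = -0.2480 + -0.9900i → escape time 5
(row=5, col=3): c = -0.0320 + -0.9900i → escape time 5
(row=5, col=4): c = 0.1840 + -0.9900i → escape time 4
(row=5, col=5): c = 0.4000 + -0.9900i → escape time 3

Answer: 555555
555555
555555
555555
455554
445543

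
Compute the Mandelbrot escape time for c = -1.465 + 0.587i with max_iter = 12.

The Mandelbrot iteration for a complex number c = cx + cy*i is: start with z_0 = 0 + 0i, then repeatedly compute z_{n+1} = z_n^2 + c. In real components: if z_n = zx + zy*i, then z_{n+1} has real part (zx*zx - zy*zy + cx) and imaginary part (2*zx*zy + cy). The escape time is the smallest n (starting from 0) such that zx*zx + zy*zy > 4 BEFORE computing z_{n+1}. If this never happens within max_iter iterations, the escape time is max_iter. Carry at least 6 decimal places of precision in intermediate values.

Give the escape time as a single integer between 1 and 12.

z_0 = 0 + 0i, c = -1.4650 + 0.5870i
Iter 1: z = -1.4650 + 0.5870i, |z|^2 = 2.4908
Iter 2: z = 0.3367 + -1.1329i, |z|^2 = 1.3968
Iter 3: z = -2.6351 + -0.1758i, |z|^2 = 6.9749
Escaped at iteration 3

Answer: 3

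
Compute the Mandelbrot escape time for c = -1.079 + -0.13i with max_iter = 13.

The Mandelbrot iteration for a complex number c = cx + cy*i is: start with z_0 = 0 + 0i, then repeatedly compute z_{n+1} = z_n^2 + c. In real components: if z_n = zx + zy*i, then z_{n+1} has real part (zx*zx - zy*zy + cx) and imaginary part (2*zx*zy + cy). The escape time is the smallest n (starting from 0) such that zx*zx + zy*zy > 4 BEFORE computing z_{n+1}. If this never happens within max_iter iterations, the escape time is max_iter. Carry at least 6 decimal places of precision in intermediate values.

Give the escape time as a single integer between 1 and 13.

z_0 = 0 + 0i, c = -1.0790 + -0.1300i
Iter 1: z = -1.0790 + -0.1300i, |z|^2 = 1.1811
Iter 2: z = 0.0683 + 0.1505i, |z|^2 = 0.0273
Iter 3: z = -1.0970 + -0.1094i, |z|^2 = 1.2154
Iter 4: z = 0.1124 + 0.1101i, |z|^2 = 0.0248
Iter 5: z = -1.0785 + -0.1053i, |z|^2 = 1.1742
Iter 6: z = 0.0730 + 0.0970i, |z|^2 = 0.0147
Iter 7: z = -1.0831 + -0.1158i, |z|^2 = 1.1865
Iter 8: z = 0.0806 + 0.1209i, |z|^2 = 0.0211
Iter 9: z = -1.0871 + -0.1105i, |z|^2 = 1.1940
Iter 10: z = 0.0906 + 0.1103i, |z|^2 = 0.0204
Iter 11: z = -1.0829 + -0.1100i, |z|^2 = 1.1849
Iter 12: z = 0.0817 + 0.1083i, |z|^2 = 0.0184

Answer: 13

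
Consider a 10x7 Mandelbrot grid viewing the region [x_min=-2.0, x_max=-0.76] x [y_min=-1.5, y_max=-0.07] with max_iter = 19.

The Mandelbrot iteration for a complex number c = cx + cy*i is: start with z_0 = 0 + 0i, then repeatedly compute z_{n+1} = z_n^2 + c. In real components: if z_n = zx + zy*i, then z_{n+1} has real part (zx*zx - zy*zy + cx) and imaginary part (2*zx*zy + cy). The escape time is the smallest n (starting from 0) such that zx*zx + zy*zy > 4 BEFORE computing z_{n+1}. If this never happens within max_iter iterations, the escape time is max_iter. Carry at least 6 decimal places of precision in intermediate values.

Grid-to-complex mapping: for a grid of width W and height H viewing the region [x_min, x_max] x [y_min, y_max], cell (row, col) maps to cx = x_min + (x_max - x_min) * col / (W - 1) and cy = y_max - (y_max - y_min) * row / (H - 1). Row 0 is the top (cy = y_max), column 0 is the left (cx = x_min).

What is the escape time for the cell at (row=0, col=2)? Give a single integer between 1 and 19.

Answer: 6

Derivation:
z_0 = 0 + 0i, c = -1.7244 + -0.0700i
Iter 1: z = -1.7244 + -0.0700i, |z|^2 = 2.9786
Iter 2: z = 1.2444 + 0.1714i, |z|^2 = 1.5778
Iter 3: z = -0.2054 + 0.3566i, |z|^2 = 0.1694
Iter 4: z = -1.8094 + -0.2165i, |z|^2 = 3.3209
Iter 5: z = 1.5028 + 0.7135i, |z|^2 = 2.7673
Iter 6: z = 0.0248 + 2.0743i, |z|^2 = 4.3034
Escaped at iteration 6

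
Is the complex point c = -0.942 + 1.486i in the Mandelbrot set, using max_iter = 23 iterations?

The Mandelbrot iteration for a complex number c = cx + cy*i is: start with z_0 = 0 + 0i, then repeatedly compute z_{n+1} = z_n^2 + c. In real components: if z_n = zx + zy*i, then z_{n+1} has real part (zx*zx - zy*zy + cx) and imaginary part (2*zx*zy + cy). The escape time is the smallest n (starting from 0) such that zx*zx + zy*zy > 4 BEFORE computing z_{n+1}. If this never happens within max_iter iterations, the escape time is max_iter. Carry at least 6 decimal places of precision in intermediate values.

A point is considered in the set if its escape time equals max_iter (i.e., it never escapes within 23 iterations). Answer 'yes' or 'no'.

z_0 = 0 + 0i, c = -0.9420 + 1.4860i
Iter 1: z = -0.9420 + 1.4860i, |z|^2 = 3.0956
Iter 2: z = -2.2628 + -1.3136i, |z|^2 = 6.8460
Escaped at iteration 2

Answer: no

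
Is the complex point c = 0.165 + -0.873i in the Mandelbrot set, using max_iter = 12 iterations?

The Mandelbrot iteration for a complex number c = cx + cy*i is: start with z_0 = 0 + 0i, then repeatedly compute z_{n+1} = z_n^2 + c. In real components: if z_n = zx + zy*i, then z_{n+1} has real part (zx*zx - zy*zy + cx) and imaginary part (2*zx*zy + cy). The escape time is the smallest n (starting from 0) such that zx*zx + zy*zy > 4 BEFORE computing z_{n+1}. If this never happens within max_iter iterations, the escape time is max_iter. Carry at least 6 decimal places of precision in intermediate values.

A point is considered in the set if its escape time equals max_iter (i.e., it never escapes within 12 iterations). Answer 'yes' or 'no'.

Answer: no

Derivation:
z_0 = 0 + 0i, c = 0.1650 + -0.8730i
Iter 1: z = 0.1650 + -0.8730i, |z|^2 = 0.7894
Iter 2: z = -0.5699 + -1.1611i, |z|^2 = 1.6729
Iter 3: z = -0.8583 + 0.4504i, |z|^2 = 0.9396
Iter 4: z = 0.6989 + -1.6462i, |z|^2 = 3.1985
Iter 5: z = -2.0566 + -3.1740i, |z|^2 = 14.3040
Escaped at iteration 5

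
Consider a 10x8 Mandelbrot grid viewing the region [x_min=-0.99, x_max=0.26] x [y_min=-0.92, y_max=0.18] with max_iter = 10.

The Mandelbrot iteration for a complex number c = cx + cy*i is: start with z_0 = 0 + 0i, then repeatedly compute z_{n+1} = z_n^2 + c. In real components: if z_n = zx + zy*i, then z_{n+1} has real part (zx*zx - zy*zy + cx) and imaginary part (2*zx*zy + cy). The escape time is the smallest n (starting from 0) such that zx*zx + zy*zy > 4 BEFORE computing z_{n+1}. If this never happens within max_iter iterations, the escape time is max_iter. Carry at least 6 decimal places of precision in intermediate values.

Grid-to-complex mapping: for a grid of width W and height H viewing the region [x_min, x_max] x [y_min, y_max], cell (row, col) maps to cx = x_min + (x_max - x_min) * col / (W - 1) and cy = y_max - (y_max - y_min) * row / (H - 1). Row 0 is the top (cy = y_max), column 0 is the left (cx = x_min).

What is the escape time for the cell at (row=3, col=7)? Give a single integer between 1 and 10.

Answer: 10

Derivation:
z_0 = 0 + 0i, c = -0.0178 + -0.2914i
Iter 1: z = -0.0178 + -0.2914i, |z|^2 = 0.0852
Iter 2: z = -0.1024 + -0.2811i, |z|^2 = 0.0895
Iter 3: z = -0.0863 + -0.2339i, |z|^2 = 0.0621
Iter 4: z = -0.0650 + -0.2511i, |z|^2 = 0.0673
Iter 5: z = -0.0766 + -0.2588i, |z|^2 = 0.0728
Iter 6: z = -0.0789 + -0.2518i, |z|^2 = 0.0696
Iter 7: z = -0.0750 + -0.2517i, |z|^2 = 0.0690
Iter 8: z = -0.0755 + -0.2537i, |z|^2 = 0.0701
Iter 9: z = -0.0764 + -0.2531i, |z|^2 = 0.0699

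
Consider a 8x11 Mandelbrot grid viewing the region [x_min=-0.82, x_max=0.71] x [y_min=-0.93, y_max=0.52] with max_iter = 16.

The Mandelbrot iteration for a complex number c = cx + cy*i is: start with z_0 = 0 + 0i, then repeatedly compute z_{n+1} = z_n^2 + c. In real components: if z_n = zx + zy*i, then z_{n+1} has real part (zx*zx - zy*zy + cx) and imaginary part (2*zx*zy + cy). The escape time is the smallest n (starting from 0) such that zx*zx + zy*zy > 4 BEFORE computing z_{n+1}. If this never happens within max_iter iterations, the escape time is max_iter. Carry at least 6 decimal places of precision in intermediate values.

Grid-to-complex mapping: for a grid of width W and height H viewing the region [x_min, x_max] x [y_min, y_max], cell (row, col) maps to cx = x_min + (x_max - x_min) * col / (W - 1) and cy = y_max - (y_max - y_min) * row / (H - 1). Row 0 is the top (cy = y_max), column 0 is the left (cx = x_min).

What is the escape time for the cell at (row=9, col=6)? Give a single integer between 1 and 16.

z_0 = 0 + 0i, c = 0.4914 + -0.7850i
Iter 1: z = 0.4914 + -0.7850i, |z|^2 = 0.8577
Iter 2: z = 0.1167 + -1.5565i, |z|^2 = 2.4364
Iter 3: z = -1.9178 + -1.1483i, |z|^2 = 4.9965
Escaped at iteration 3

Answer: 3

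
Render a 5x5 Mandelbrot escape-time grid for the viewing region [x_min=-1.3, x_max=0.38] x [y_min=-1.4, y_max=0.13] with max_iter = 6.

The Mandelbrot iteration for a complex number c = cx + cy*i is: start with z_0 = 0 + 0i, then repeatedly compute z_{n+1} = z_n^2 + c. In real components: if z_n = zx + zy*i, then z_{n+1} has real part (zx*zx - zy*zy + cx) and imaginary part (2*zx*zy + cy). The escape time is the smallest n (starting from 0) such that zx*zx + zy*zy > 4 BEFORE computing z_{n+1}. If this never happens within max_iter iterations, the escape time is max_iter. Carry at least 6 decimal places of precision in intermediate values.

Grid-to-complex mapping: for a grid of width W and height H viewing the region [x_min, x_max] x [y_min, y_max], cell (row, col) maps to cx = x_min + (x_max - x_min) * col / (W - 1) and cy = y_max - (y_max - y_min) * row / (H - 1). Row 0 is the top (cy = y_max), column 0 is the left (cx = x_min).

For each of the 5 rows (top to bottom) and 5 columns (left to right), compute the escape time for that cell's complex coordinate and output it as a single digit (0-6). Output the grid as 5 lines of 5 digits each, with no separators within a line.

(row=0, col=0): c = -1.3000 + 0.1300i → escape time 6
(row=0, col=1): c = -0.8800 + 0.1300i → escape time 6
(row=0, col=2): c = -0.4600 + 0.1300i → escape time 6
(row=0, col=3): c = -0.0400 + 0.1300i → escape time 6
(row=0, col=4): c = 0.3800 + 0.1300i → escape time 6
(row=1, col=0): c = -1.3000 + -0.2525i → escape time 6
(row=1, col=1): c = -0.8800 + -0.2525i → escape time 6
(row=1, col=2): c = -0.4600 + -0.2525i → escape time 6
(row=1, col=3): c = -0.0400 + -0.2525i → escape time 6
(row=1, col=4): c = 0.3800 + -0.2525i → escape time 6
(row=2, col=0): c = -1.3000 + -0.6350i → escape time 3
(row=2, col=1): c = -0.8800 + -0.6350i → escape time 5
(row=2, col=2): c = -0.4600 + -0.6350i → escape time 6
(row=2, col=3): c = -0.0400 + -0.6350i → escape time 6
(row=2, col=4): c = 0.3800 + -0.6350i → escape time 6
(row=3, col=0): c = -1.3000 + -1.0175i → escape time 3
(row=3, col=1): c = -0.8800 + -1.0175i → escape time 3
(row=3, col=2): c = -0.4600 + -1.0175i → escape time 4
(row=3, col=3): c = -0.0400 + -1.0175i → escape time 6
(row=3, col=4): c = 0.3800 + -1.0175i → escape time 3
(row=4, col=0): c = -1.3000 + -1.4000i → escape time 2
(row=4, col=1): c = -0.8800 + -1.4000i → escape time 2
(row=4, col=2): c = -0.4600 + -1.4000i → escape time 2
(row=4, col=3): c = -0.0400 + -1.4000i → escape time 2
(row=4, col=4): c = 0.3800 + -1.4000i → escape time 2

Answer: 66666
66666
35666
33463
22222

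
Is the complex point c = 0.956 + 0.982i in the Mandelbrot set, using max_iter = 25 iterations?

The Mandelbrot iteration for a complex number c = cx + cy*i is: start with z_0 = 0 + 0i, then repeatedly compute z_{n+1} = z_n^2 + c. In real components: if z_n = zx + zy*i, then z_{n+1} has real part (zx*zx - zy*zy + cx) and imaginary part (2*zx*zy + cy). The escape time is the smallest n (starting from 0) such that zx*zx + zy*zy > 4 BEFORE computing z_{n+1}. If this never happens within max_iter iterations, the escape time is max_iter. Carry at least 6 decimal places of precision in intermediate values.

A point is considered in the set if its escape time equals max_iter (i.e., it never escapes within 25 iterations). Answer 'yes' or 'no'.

Answer: no

Derivation:
z_0 = 0 + 0i, c = 0.9560 + 0.9820i
Iter 1: z = 0.9560 + 0.9820i, |z|^2 = 1.8783
Iter 2: z = 0.9056 + 2.8596i, |z|^2 = 8.9974
Escaped at iteration 2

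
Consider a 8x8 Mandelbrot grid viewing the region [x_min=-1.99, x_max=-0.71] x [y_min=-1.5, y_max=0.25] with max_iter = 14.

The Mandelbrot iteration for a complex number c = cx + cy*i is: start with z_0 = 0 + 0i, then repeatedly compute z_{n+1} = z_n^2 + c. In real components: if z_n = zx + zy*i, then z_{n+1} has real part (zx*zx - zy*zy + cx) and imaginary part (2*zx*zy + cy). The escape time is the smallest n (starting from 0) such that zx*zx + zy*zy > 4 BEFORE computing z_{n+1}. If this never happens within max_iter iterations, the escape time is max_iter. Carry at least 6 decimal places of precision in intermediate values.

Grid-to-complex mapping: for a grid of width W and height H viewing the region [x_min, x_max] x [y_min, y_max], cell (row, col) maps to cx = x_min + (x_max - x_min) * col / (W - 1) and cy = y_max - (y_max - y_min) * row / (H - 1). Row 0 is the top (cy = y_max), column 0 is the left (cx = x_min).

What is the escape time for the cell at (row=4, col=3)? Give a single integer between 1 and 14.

z_0 = 0 + 0i, c = -1.4414 + -0.7500i
Iter 1: z = -1.4414 + -0.7500i, |z|^2 = 2.6402
Iter 2: z = 0.0738 + 1.4121i, |z|^2 = 1.9996
Iter 3: z = -3.4301 + -0.5416i, |z|^2 = 12.0591
Escaped at iteration 3

Answer: 3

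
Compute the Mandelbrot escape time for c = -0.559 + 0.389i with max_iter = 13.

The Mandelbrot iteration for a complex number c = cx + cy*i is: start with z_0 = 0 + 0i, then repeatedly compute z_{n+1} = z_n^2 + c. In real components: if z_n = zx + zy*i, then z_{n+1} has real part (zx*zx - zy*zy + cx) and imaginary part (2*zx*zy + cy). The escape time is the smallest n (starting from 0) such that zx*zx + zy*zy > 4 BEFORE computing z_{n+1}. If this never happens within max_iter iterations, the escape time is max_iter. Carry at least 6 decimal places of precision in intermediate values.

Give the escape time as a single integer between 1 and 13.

z_0 = 0 + 0i, c = -0.5590 + 0.3890i
Iter 1: z = -0.5590 + 0.3890i, |z|^2 = 0.4638
Iter 2: z = -0.3978 + -0.0459i, |z|^2 = 0.1604
Iter 3: z = -0.4028 + 0.4255i, |z|^2 = 0.3433
Iter 4: z = -0.5778 + 0.0462i, |z|^2 = 0.3360
Iter 5: z = -0.2273 + 0.3356i, |z|^2 = 0.1643
Iter 6: z = -0.6200 + 0.2364i, |z|^2 = 0.4403
Iter 7: z = -0.2305 + 0.0958i, |z|^2 = 0.0623
Iter 8: z = -0.5151 + 0.3448i, |z|^2 = 0.3842
Iter 9: z = -0.4126 + 0.0338i, |z|^2 = 0.1714
Iter 10: z = -0.3899 + 0.3611i, |z|^2 = 0.2824
Iter 11: z = -0.5374 + 0.1074i, |z|^2 = 0.3003
Iter 12: z = -0.2817 + 0.2735i, |z|^2 = 0.1542

Answer: 13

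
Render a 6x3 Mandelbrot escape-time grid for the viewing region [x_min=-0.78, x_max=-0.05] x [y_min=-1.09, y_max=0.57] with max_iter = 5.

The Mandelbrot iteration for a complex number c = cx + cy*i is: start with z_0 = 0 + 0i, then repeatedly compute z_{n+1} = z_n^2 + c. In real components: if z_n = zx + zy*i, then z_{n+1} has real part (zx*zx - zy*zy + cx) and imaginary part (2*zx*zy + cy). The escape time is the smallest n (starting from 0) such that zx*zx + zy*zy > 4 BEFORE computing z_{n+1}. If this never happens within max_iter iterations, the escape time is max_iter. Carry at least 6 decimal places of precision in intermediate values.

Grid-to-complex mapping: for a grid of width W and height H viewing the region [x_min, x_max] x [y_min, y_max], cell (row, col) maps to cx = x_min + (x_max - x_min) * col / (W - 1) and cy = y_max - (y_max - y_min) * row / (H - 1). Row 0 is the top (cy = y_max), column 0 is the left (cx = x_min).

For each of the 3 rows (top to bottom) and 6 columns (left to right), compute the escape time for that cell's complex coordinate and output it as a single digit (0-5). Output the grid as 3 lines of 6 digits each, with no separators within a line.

Answer: 555555
555555
334455

Derivation:
(row=0, col=0): c = -0.7800 + 0.5700i → escape time 5
(row=0, col=1): c = -0.6340 + 0.5700i → escape time 5
(row=0, col=2): c = -0.4880 + 0.5700i → escape time 5
(row=0, col=3): c = -0.3420 + 0.5700i → escape time 5
(row=0, col=4): c = -0.1960 + 0.5700i → escape time 5
(row=0, col=5): c = -0.0500 + 0.5700i → escape time 5
(row=1, col=0): c = -0.7800 + -0.2600i → escape time 5
(row=1, col=1): c = -0.6340 + -0.2600i → escape time 5
(row=1, col=2): c = -0.4880 + -0.2600i → escape time 5
(row=1, col=3): c = -0.3420 + -0.2600i → escape time 5
(row=1, col=4): c = -0.1960 + -0.2600i → escape time 5
(row=1, col=5): c = -0.0500 + -0.2600i → escape time 5
(row=2, col=0): c = -0.7800 + -1.0900i → escape time 3
(row=2, col=1): c = -0.6340 + -1.0900i → escape time 3
(row=2, col=2): c = -0.4880 + -1.0900i → escape time 4
(row=2, col=3): c = -0.3420 + -1.0900i → escape time 4
(row=2, col=4): c = -0.1960 + -1.0900i → escape time 5
(row=2, col=5): c = -0.0500 + -1.0900i → escape time 5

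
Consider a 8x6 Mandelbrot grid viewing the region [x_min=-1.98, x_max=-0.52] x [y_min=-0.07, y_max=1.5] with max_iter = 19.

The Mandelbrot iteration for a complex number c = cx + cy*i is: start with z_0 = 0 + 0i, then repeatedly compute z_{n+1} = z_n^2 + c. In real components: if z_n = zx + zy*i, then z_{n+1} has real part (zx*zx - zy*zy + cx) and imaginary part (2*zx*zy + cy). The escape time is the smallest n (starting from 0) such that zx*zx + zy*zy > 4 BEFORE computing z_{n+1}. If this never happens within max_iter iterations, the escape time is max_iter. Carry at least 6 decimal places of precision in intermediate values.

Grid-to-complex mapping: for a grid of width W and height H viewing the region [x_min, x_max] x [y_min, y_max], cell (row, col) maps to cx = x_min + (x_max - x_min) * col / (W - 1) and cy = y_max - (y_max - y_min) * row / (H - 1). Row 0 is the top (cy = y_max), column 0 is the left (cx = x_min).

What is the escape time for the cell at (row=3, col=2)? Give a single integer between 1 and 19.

z_0 = 0 + 0i, c = -1.5629 + 0.5580i
Iter 1: z = -1.5629 + 0.5580i, |z|^2 = 2.7539
Iter 2: z = 0.5683 + -1.1861i, |z|^2 = 1.7299
Iter 3: z = -2.6468 + -0.7902i, |z|^2 = 7.6301
Escaped at iteration 3

Answer: 3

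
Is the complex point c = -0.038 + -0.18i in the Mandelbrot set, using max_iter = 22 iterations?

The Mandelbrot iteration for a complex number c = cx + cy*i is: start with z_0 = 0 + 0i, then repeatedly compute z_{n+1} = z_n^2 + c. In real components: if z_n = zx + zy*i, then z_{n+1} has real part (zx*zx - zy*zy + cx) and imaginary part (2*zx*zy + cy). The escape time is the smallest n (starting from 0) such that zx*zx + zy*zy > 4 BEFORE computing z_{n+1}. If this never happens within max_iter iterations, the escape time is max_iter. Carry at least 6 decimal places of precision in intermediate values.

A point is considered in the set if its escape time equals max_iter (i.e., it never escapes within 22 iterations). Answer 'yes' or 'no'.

z_0 = 0 + 0i, c = -0.0380 + -0.1800i
Iter 1: z = -0.0380 + -0.1800i, |z|^2 = 0.0338
Iter 2: z = -0.0690 + -0.1663i, |z|^2 = 0.0324
Iter 3: z = -0.0609 + -0.1571i, |z|^2 = 0.0284
Iter 4: z = -0.0590 + -0.1609i, |z|^2 = 0.0294
Iter 5: z = -0.0604 + -0.1610i, |z|^2 = 0.0296
Iter 6: z = -0.0603 + -0.1605i, |z|^2 = 0.0294
Iter 7: z = -0.0601 + -0.1606i, |z|^2 = 0.0294
Iter 8: z = -0.0602 + -0.1607i, |z|^2 = 0.0294
Iter 9: z = -0.0602 + -0.1607i, |z|^2 = 0.0294
Iter 10: z = -0.0602 + -0.1607i, |z|^2 = 0.0294
Iter 11: z = -0.0602 + -0.1607i, |z|^2 = 0.0294
Iter 12: z = -0.0602 + -0.1607i, |z|^2 = 0.0294
Iter 13: z = -0.0602 + -0.1607i, |z|^2 = 0.0294
Iter 14: z = -0.0602 + -0.1607i, |z|^2 = 0.0294
Iter 15: z = -0.0602 + -0.1607i, |z|^2 = 0.0294
Iter 16: z = -0.0602 + -0.1607i, |z|^2 = 0.0294
Iter 17: z = -0.0602 + -0.1607i, |z|^2 = 0.0294
Iter 18: z = -0.0602 + -0.1607i, |z|^2 = 0.0294
Iter 19: z = -0.0602 + -0.1607i, |z|^2 = 0.0294
Iter 20: z = -0.0602 + -0.1607i, |z|^2 = 0.0294
Iter 21: z = -0.0602 + -0.1607i, |z|^2 = 0.0294
Did not escape in 22 iterations → in set

Answer: yes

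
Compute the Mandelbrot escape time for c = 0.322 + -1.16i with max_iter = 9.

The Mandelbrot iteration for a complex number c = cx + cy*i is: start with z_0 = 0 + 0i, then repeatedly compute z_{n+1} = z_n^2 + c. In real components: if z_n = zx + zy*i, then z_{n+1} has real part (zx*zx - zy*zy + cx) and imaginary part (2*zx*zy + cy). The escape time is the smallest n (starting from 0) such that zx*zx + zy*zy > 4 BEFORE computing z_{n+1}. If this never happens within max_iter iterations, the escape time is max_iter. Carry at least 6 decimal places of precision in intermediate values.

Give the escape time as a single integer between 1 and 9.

z_0 = 0 + 0i, c = 0.3220 + -1.1600i
Iter 1: z = 0.3220 + -1.1600i, |z|^2 = 1.4493
Iter 2: z = -0.9199 + -1.9070i, |z|^2 = 4.4830
Escaped at iteration 2

Answer: 2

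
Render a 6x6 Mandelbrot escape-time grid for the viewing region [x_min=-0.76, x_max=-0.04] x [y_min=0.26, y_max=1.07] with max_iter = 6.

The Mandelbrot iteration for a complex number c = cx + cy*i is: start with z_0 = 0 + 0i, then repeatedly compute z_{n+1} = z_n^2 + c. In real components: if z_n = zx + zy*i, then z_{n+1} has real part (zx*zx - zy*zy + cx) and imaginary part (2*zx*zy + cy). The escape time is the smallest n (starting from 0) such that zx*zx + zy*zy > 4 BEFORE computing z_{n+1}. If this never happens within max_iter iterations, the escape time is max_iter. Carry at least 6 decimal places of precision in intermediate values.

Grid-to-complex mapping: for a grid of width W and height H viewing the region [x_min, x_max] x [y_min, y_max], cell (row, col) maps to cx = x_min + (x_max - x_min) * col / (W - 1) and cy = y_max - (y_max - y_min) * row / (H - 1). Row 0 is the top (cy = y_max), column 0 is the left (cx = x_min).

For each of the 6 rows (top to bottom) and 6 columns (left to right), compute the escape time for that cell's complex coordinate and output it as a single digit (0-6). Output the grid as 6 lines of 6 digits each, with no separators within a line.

(row=0, col=0): c = -0.7600 + 1.0700i → escape time 3
(row=0, col=1): c = -0.6160 + 1.0700i → escape time 3
(row=0, col=2): c = -0.4720 + 1.0700i → escape time 4
(row=0, col=3): c = -0.3280 + 1.0700i → escape time 4
(row=0, col=4): c = -0.1840 + 1.0700i → escape time 6
(row=0, col=5): c = -0.0400 + 1.0700i → escape time 5
(row=1, col=0): c = -0.7600 + 0.9080i → escape time 4
(row=1, col=1): c = -0.6160 + 0.9080i → escape time 4
(row=1, col=2): c = -0.4720 + 0.9080i → escape time 4
(row=1, col=3): c = -0.3280 + 0.9080i → escape time 5
(row=1, col=4): c = -0.1840 + 0.9080i → escape time 6
(row=1, col=5): c = -0.0400 + 0.9080i → escape time 6
(row=2, col=0): c = -0.7600 + 0.7460i → escape time 4
(row=2, col=1): c = -0.6160 + 0.7460i → escape time 5
(row=2, col=2): c = -0.4720 + 0.7460i → escape time 6
(row=2, col=3): c = -0.3280 + 0.7460i → escape time 6
(row=2, col=4): c = -0.1840 + 0.7460i → escape time 6
(row=2, col=5): c = -0.0400 + 0.7460i → escape time 6
(row=3, col=0): c = -0.7600 + 0.5840i → escape time 6
(row=3, col=1): c = -0.6160 + 0.5840i → escape time 6
(row=3, col=2): c = -0.4720 + 0.5840i → escape time 6
(row=3, col=3): c = -0.3280 + 0.5840i → escape time 6
(row=3, col=4): c = -0.1840 + 0.5840i → escape time 6
(row=3, col=5): c = -0.0400 + 0.5840i → escape time 6
(row=4, col=0): c = -0.7600 + 0.4220i → escape time 6
(row=4, col=1): c = -0.6160 + 0.4220i → escape time 6
(row=4, col=2): c = -0.4720 + 0.4220i → escape time 6
(row=4, col=3): c = -0.3280 + 0.4220i → escape time 6
(row=4, col=4): c = -0.1840 + 0.4220i → escape time 6
(row=4, col=5): c = -0.0400 + 0.4220i → escape time 6
(row=5, col=0): c = -0.7600 + 0.2600i → escape time 6
(row=5, col=1): c = -0.6160 + 0.2600i → escape time 6
(row=5, col=2): c = -0.4720 + 0.2600i → escape time 6
(row=5, col=3): c = -0.3280 + 0.2600i → escape time 6
(row=5, col=4): c = -0.1840 + 0.2600i → escape time 6
(row=5, col=5): c = -0.0400 + 0.2600i → escape time 6

Answer: 334465
444566
456666
666666
666666
666666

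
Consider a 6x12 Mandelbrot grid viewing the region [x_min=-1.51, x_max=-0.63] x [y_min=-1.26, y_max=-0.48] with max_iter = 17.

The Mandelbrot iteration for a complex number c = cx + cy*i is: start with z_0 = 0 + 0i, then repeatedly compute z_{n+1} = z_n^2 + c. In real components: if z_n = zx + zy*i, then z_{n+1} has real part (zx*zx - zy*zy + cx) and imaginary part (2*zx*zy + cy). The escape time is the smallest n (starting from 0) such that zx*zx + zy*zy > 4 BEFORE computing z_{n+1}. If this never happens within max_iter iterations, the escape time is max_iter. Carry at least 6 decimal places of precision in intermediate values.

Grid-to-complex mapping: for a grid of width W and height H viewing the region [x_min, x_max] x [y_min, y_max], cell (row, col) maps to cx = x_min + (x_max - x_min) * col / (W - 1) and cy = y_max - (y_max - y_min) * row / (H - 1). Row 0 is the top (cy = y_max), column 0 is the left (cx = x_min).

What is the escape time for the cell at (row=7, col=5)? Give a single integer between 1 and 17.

Answer: 4

Derivation:
z_0 = 0 + 0i, c = -0.6300 + -0.9764i
Iter 1: z = -0.6300 + -0.9764i, |z|^2 = 1.3502
Iter 2: z = -1.1864 + 0.2539i, |z|^2 = 1.4720
Iter 3: z = 0.7131 + -1.5787i, |z|^2 = 3.0008
Iter 4: z = -2.6138 + -3.2278i, |z|^2 = 17.2509
Escaped at iteration 4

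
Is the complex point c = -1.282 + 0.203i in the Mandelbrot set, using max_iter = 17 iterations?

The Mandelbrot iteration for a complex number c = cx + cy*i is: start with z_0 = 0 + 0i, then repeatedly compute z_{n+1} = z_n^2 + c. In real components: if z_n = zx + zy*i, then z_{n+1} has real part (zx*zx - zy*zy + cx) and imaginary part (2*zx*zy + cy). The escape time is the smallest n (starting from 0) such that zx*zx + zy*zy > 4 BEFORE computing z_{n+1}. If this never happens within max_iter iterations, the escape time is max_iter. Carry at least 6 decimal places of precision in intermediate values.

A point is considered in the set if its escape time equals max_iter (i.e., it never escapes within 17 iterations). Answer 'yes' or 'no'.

z_0 = 0 + 0i, c = -1.2820 + 0.2030i
Iter 1: z = -1.2820 + 0.2030i, |z|^2 = 1.6847
Iter 2: z = 0.3203 + -0.3175i, |z|^2 = 0.2034
Iter 3: z = -1.2802 + -0.0004i, |z|^2 = 1.6389
Iter 4: z = 0.3569 + 0.2040i, |z|^2 = 0.1690
Iter 5: z = -1.1962 + 0.3486i, |z|^2 = 1.5525
Iter 6: z = 0.0274 + -0.6311i, |z|^2 = 0.3990
Iter 7: z = -1.6795 + 0.1684i, |z|^2 = 2.8491
Iter 8: z = 1.5104 + -0.3626i, |z|^2 = 2.4128
Iter 9: z = 0.8679 + -0.8922i, |z|^2 = 1.5493
Iter 10: z = -1.3248 + -1.3457i, |z|^2 = 3.5659
Iter 11: z = -1.3377 + 3.7685i, |z|^2 = 15.9911
Escaped at iteration 11

Answer: no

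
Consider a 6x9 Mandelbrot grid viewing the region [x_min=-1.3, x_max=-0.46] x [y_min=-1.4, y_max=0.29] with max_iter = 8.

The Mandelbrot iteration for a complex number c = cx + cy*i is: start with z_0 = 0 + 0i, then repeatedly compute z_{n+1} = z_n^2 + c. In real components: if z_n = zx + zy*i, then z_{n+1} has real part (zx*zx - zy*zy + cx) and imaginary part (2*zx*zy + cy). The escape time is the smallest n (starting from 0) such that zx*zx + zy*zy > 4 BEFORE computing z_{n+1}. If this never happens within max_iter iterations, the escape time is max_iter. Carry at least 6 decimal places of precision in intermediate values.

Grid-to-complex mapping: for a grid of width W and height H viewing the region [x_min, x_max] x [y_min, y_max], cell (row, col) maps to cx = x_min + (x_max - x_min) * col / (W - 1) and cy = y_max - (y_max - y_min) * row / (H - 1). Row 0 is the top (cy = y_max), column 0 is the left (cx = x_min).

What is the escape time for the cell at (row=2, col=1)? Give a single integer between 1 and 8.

z_0 = 0 + 0i, c = -1.1320 + -0.1325i
Iter 1: z = -1.1320 + -0.1325i, |z|^2 = 1.2990
Iter 2: z = 0.1319 + 0.1675i, |z|^2 = 0.0454
Iter 3: z = -1.1427 + -0.0883i, |z|^2 = 1.3135
Iter 4: z = 0.1659 + 0.0694i, |z|^2 = 0.0323
Iter 5: z = -1.1093 + -0.1095i, |z|^2 = 1.2425
Iter 6: z = 0.0866 + 0.1104i, |z|^2 = 0.0197
Iter 7: z = -1.1367 + -0.1134i, |z|^2 = 1.3049

Answer: 8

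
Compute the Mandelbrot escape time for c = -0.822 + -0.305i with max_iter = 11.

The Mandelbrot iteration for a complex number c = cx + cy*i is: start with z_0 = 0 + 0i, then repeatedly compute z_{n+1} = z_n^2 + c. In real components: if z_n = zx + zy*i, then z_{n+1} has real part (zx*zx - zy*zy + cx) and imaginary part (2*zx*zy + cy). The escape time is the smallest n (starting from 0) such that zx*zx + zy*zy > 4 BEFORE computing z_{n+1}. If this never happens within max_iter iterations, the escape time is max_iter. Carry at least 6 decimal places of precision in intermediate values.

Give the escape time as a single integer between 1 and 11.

Answer: 9

Derivation:
z_0 = 0 + 0i, c = -0.8220 + -0.3050i
Iter 1: z = -0.8220 + -0.3050i, |z|^2 = 0.7687
Iter 2: z = -0.2393 + 0.1964i, |z|^2 = 0.0959
Iter 3: z = -0.8033 + -0.3990i, |z|^2 = 0.8045
Iter 4: z = -0.3359 + 0.3361i, |z|^2 = 0.2258
Iter 5: z = -0.8221 + -0.5308i, |z|^2 = 0.9576
Iter 6: z = -0.4279 + 0.5677i, |z|^2 = 0.5054
Iter 7: z = -0.9612 + -0.7909i, |z|^2 = 1.5494
Iter 8: z = -0.5236 + 1.2154i, |z|^2 = 1.7512
Iter 9: z = -2.0250 + -1.5776i, |z|^2 = 6.5894
Escaped at iteration 9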